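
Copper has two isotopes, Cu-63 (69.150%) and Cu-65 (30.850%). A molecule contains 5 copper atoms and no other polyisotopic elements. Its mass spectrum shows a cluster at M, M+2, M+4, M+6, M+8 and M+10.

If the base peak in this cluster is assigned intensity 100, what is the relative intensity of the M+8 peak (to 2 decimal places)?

8.88

Binomial terms of (0.69150 + 0.30850)^5: M 0.1581, M+2 0.3527, M+4 0.3147, M+6 0.1404, M+8 0.0313, M+10 0.0028 → M+2 is the base peak.
P(M+2) = C(5,1) × 0.69150^4 × 0.30850^1 = 5 × 0.2286487 × 0.3085 = 0.352691 (base)
P(M+8) = C(5,4) × 0.69150^1 × 0.30850^4 = 5 × 0.6915 × 0.00905776 = 0.031317
Relative intensity = 0.031317 / 0.352691 × 100 = 8.88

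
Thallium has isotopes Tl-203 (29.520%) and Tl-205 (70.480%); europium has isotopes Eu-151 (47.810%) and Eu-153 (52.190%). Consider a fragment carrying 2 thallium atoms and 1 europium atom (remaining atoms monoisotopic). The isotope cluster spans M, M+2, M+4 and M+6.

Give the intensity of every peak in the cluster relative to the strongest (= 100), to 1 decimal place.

9.2 : 53.8 : 100.0 : 57.0

Thallium pattern (n=2): 0.08714304 : 0.41611392 : 0.49674304
Europium pattern (n=1): 0.4781 : 0.5219
Convolve the two distributions (both contribute in 2-u steps):
  M: 0.08714304×0.4781 = 0.041663
  M+2: 0.08714304×0.5219 + 0.41611392×0.4781 = 0.244424
  M+4: 0.41611392×0.5219 + 0.49674304×0.4781 = 0.454663
  M+6: 0.49674304×0.5219 = 0.259250
Scale to base peak (0.454663) = 100: 9.2 : 53.8 : 100.0 : 57.0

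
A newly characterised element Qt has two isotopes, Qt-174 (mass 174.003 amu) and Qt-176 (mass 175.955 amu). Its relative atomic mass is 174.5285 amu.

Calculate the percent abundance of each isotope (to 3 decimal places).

Let x be the fractional abundance of Qt-174; then Qt-176 has abundance 1 − x.
174.003·x + 175.955·(1 − x) = 174.5285
(174.003 − 175.955)·x = 174.5285 − 175.955
x = -1.4265 / -1.952 = 0.73079 → 73.079% Qt-174, 26.921% Qt-176.

Qt-174: 73.079%, Qt-176: 26.921%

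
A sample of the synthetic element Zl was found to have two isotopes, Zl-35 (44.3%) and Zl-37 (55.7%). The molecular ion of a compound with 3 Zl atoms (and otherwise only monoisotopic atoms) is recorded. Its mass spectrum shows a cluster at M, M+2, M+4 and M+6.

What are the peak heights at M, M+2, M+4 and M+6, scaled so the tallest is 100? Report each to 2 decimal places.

21.09 : 79.53 : 100.00 : 41.91

Expanding (0.443 + 0.557)^3:
P(M) = 0.443^3 = 0.086938
P(M+2) = 3 × 0.443^2 × 0.557^1 = 0.327932
P(M+4) = 3 × 0.443^1 × 0.557^2 = 0.412321
P(M+6) = 0.557^3 = 0.172809
The M+4 peak is largest (0.412321); scaling to 100 gives 21.09 : 79.53 : 100.00 : 41.91.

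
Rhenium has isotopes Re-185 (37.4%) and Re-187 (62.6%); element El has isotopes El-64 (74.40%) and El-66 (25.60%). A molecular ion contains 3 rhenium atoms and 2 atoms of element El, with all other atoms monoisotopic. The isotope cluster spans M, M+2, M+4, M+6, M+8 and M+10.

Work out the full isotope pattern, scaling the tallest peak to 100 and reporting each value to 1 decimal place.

Rhenium pattern (n=3): 0.05231362 : 0.26268713 : 0.43968487 : 0.24531438
Element El pattern (n=2): 0.553536 : 0.380928 : 0.065536
Convolve the two distributions (both contribute in 2-u steps):
  M: 0.05231362×0.553536 = 0.028957
  M+2: 0.05231362×0.380928 + 0.26268713×0.553536 = 0.165335
  M+4: 0.05231362×0.065536 + 0.26268713×0.380928 + 0.43968487×0.553536 = 0.346875
  M+6: 0.26268713×0.065536 + 0.43968487×0.380928 + 0.24531438×0.553536 = 0.320494
  M+8: 0.43968487×0.065536 + 0.24531438×0.380928 = 0.122262
  M+10: 0.24531438×0.065536 = 0.016077
Scale to base peak (0.346875) = 100: 8.3 : 47.7 : 100.0 : 92.4 : 35.2 : 4.6

8.3 : 47.7 : 100.0 : 92.4 : 35.2 : 4.6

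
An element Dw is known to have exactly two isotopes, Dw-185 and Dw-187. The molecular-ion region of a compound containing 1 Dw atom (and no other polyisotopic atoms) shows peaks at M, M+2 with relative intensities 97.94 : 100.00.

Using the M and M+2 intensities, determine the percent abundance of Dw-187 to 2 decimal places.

If p is the fraction of Dw that is Dw-185, then I(M+2)/I(M) = [C(1,1)·p^0·(1−p)] / p^1 = 1·(1−p)/p = 100.00/97.94 = 1.0210
(1−p)/p = 1.0210/1 = 1.0210  ⇒  p = 1/(1 + 1.0210) = 0.4948
Dw-185: 49.48%, Dw-187: 50.52%.

50.52%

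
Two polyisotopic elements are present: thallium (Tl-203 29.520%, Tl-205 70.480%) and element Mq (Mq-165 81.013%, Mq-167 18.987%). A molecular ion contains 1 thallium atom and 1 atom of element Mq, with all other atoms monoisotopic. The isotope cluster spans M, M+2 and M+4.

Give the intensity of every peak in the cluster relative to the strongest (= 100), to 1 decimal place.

38.1 : 100.0 : 21.3

Thallium pattern (n=1): 0.2952 : 0.7048
Element Mq pattern (n=1): 0.81013 : 0.18987
Convolve the two distributions (both contribute in 2-u steps):
  M: 0.2952×0.81013 = 0.239150
  M+2: 0.2952×0.18987 + 0.7048×0.81013 = 0.627029
  M+4: 0.7048×0.18987 = 0.133820
Scale to base peak (0.627029) = 100: 38.1 : 100.0 : 21.3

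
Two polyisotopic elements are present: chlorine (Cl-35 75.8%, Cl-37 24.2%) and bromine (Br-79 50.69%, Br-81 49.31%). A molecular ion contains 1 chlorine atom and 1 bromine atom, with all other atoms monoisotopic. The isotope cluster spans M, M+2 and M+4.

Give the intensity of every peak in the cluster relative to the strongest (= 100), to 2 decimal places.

77.40 : 100.00 : 24.04

Chlorine pattern (n=1): 0.7580 : 0.2420
Bromine pattern (n=1): 0.5069 : 0.4931
Convolve the two distributions (both contribute in 2-u steps):
  M: 0.7580×0.5069 = 0.384230
  M+2: 0.7580×0.4931 + 0.2420×0.5069 = 0.496440
  M+4: 0.2420×0.4931 = 0.119330
Scale to base peak (0.496440) = 100: 77.40 : 100.00 : 24.04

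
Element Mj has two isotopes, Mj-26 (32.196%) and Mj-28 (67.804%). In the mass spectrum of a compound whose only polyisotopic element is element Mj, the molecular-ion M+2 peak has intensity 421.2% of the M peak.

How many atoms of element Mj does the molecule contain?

With n Mj atoms, P(M+2)/P(M) = C(n,1)·p^(n−1)q / p^n = n·q/p = n · 0.67804/0.32196.
n = 4.212 × 0.32196/0.67804 = 2.00 ≈ 2

2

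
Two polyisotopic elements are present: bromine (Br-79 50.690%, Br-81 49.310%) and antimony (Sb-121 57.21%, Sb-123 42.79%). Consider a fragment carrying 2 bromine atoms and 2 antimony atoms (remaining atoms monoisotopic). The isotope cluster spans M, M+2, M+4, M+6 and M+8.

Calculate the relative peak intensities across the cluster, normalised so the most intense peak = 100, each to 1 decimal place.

22.6 : 77.9 : 100.0 : 56.7 : 12.0

Bromine pattern (n=2): 0.25694761 : 0.49990478 : 0.24314761
Antimony pattern (n=2): 0.32729841 : 0.48960318 : 0.18309841
Convolve the two distributions (both contribute in 2-u steps):
  M: 0.25694761×0.32729841 = 0.084099
  M+2: 0.25694761×0.48960318 + 0.49990478×0.32729841 = 0.289420
  M+4: 0.25694761×0.18309841 + 0.49990478×0.48960318 + 0.24314761×0.32729841 = 0.371383
  M+6: 0.49990478×0.18309841 + 0.24314761×0.48960318 = 0.210578
  M+8: 0.24314761×0.18309841 = 0.044520
Scale to base peak (0.371383) = 100: 22.6 : 77.9 : 100.0 : 56.7 : 12.0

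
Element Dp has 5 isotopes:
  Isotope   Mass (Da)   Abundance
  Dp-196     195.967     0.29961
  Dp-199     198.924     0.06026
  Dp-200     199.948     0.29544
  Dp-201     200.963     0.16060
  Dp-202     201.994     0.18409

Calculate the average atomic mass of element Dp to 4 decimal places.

Weight each isotope mass by its fractional abundance: 0.29961 × 195.967 + 0.06026 × 198.924 + 0.29544 × 199.948 + 0.16060 × 200.963 + 0.18409 × 201.994
= 58.71367 + 11.98716 + 59.07264 + 32.27466 + 37.18508 = 199.23321 Da

199.2332 Da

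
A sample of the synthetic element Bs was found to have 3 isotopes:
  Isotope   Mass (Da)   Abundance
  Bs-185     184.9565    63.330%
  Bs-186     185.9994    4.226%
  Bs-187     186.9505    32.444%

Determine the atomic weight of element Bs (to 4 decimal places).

The abundance-weighted mean is 0.63330 × 184.9565 + 0.04226 × 185.9994 + 0.32444 × 186.9505
= 117.13295 + 7.86033 + 60.65422 = 185.64750 Da

185.6475 Da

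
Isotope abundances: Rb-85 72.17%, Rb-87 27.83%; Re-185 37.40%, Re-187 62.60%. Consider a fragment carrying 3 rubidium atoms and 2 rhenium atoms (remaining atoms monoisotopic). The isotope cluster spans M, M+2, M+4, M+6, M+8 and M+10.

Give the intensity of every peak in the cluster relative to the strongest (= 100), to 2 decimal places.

14.04 : 63.26 : 100.00 : 67.30 : 20.25 : 2.26

Rubidium pattern (n=3): 0.37589809 : 0.43485841 : 0.16768892 : 0.02155458
Rhenium pattern (n=2): 0.139876 : 0.468248 : 0.391876
Convolve the two distributions (both contribute in 2-u steps):
  M: 0.37589809×0.139876 = 0.052579
  M+2: 0.37589809×0.468248 + 0.43485841×0.139876 = 0.236840
  M+4: 0.37589809×0.391876 + 0.43485841×0.468248 + 0.16768892×0.139876 = 0.374383
  M+6: 0.43485841×0.391876 + 0.16768892×0.468248 + 0.02155458×0.139876 = 0.251946
  M+8: 0.16768892×0.391876 + 0.02155458×0.468248 = 0.075806
  M+10: 0.02155458×0.391876 = 0.008447
Scale to base peak (0.374383) = 100: 14.04 : 63.26 : 100.00 : 67.30 : 20.25 : 2.26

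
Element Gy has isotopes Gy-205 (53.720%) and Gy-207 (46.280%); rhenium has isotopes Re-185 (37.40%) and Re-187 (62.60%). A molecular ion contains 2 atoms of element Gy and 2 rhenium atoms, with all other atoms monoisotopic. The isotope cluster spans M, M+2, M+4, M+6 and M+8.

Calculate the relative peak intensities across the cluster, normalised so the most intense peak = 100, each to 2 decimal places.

10.74 : 54.45 : 100.00 : 78.52 : 22.33

Element Gy pattern (n=2): 0.28858384 : 0.49723232 : 0.21418384
Rhenium pattern (n=2): 0.139876 : 0.468248 : 0.391876
Convolve the two distributions (both contribute in 2-u steps):
  M: 0.28858384×0.139876 = 0.040366
  M+2: 0.28858384×0.468248 + 0.49723232×0.139876 = 0.204680
  M+4: 0.28858384×0.391876 + 0.49723232×0.468248 + 0.21418384×0.139876 = 0.375876
  M+6: 0.49723232×0.391876 + 0.21418384×0.468248 = 0.295145
  M+8: 0.21418384×0.391876 = 0.083934
Scale to base peak (0.375876) = 100: 10.74 : 54.45 : 100.00 : 78.52 : 22.33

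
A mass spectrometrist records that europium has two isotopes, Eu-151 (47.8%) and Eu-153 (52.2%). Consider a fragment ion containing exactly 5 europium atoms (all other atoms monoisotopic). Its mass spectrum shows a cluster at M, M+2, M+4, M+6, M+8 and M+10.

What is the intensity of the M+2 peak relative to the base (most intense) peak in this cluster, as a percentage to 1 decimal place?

Term probabilities: M 0.0250, M+2 0.1363, M+4 0.2976, M+6 0.3250, M+8 0.1775, M+10 0.0388. Base peak = M+6.
P(M+6) = C(5,3) × 0.478^2 × 0.522^3 = 10 × 0.228484 × 0.14223665 = 0.324988 (base)
P(M+2) = C(5,1) × 0.478^4 × 0.522^1 = 5 × 0.05220494 × 0.5220 = 0.136255
Relative intensity = 0.136255 / 0.324988 × 100 = 41.9

41.9%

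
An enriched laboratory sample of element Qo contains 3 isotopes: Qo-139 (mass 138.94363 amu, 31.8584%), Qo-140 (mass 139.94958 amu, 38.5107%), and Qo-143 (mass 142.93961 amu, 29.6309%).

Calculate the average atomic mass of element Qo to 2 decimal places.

Average mass = Σ (abundance × isotope mass) = 0.318584 × 138.94363 + 0.385107 × 139.94958 + 0.296309 × 142.93961
= 44.265217 + 53.895563 + 42.354293 = 140.515073 amu

140.52 amu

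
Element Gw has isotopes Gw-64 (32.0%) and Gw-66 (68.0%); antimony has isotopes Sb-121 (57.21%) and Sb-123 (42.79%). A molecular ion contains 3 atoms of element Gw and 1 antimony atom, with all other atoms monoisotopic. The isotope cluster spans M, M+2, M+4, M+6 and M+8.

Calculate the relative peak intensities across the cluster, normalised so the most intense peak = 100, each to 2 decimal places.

Element Gw pattern (n=3): 0.032768 : 0.208896 : 0.443904 : 0.314432
Antimony pattern (n=1): 0.5721 : 0.4279
Convolve the two distributions (both contribute in 2-u steps):
  M: 0.032768×0.5721 = 0.018747
  M+2: 0.032768×0.4279 + 0.208896×0.5721 = 0.133531
  M+4: 0.208896×0.4279 + 0.443904×0.5721 = 0.343344
  M+6: 0.443904×0.4279 + 0.314432×0.5721 = 0.369833
  M+8: 0.314432×0.4279 = 0.134545
Scale to base peak (0.369833) = 100: 5.07 : 36.11 : 92.84 : 100.00 : 36.38

5.07 : 36.11 : 92.84 : 100.00 : 36.38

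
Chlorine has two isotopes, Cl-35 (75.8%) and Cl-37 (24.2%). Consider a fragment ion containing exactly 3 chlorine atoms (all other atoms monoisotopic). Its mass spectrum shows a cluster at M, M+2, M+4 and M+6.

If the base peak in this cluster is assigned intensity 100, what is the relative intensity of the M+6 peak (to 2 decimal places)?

3.25

Term probabilities: M 0.4355, M+2 0.4171, M+4 0.1332, M+6 0.0142. Base peak = M.
P(M) = C(3,0) × 0.758^3 × 0.242^0 = 1 × 0.43551951 × 1.0000 = 0.435520 (base)
P(M+6) = C(3,3) × 0.758^0 × 0.242^3 = 1 × 1.0000 × 0.01417249 = 0.014172
Relative intensity = 0.014172 / 0.435520 × 100 = 3.25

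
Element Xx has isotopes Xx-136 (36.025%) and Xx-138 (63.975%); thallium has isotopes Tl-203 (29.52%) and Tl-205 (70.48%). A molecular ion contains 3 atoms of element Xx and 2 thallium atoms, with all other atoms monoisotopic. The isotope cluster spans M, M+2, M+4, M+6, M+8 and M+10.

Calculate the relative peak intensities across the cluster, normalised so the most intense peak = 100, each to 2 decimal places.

1.23 : 12.45 : 50.03 : 100.00 : 99.42 : 39.34

Element Xx pattern (n=3): 0.04675327 : 0.24908038 : 0.44232943 : 0.26183692
Thallium pattern (n=2): 0.08714304 : 0.41611392 : 0.49674304
Convolve the two distributions (both contribute in 2-u steps):
  M: 0.04675327×0.08714304 = 0.004074
  M+2: 0.04675327×0.41611392 + 0.24908038×0.08714304 = 0.041160
  M+4: 0.04675327×0.49674304 + 0.24908038×0.41611392 + 0.44232943×0.08714304 = 0.165416
  M+6: 0.24908038×0.49674304 + 0.44232943×0.41611392 + 0.26183692×0.08714304 = 0.330606
  M+8: 0.44232943×0.49674304 + 0.26183692×0.41611392 = 0.328678
  M+10: 0.26183692×0.49674304 = 0.130066
Scale to base peak (0.330606) = 100: 1.23 : 12.45 : 50.03 : 100.00 : 99.42 : 39.34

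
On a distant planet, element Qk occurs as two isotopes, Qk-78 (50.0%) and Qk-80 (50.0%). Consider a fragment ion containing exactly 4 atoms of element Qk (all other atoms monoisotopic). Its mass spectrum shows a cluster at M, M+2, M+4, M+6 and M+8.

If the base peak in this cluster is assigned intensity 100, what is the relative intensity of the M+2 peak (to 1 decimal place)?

66.7

Binomial terms of (0.500 + 0.500)^4: M 0.0625, M+2 0.2500, M+4 0.3750, M+6 0.2500, M+8 0.0625 → M+4 is the base peak.
P(M+4) = C(4,2) × 0.500^2 × 0.500^2 = 6 × 0.2500 × 0.2500 = 0.375000 (base)
P(M+2) = C(4,1) × 0.500^3 × 0.500^1 = 4 × 0.1250 × 0.5000 = 0.250000
Relative intensity = 0.250000 / 0.375000 × 100 = 66.7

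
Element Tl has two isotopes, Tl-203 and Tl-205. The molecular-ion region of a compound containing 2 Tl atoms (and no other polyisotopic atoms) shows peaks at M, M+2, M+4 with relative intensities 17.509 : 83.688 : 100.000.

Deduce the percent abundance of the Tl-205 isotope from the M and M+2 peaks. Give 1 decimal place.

70.5%

If p is the fraction of Tl that is Tl-203, then I(M+2)/I(M) = [C(2,1)·p^1·(1−p)] / p^2 = 2·(1−p)/p = 83.688/17.509 = 4.7797
(1−p)/p = 4.7797/2 = 2.3899  ⇒  p = 1/(1 + 2.3899) = 0.2950
Tl-203: 29.5%, Tl-205: 70.5%.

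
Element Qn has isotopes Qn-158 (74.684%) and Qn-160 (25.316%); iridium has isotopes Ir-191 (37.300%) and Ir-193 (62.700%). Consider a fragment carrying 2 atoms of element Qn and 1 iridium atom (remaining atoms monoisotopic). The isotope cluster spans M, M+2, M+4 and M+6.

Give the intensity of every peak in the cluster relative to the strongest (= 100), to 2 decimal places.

Element Qn pattern (n=2): 0.55776999 : 0.37814003 : 0.06408999
Iridium pattern (n=1): 0.3730 : 0.6270
Convolve the two distributions (both contribute in 2-u steps):
  M: 0.55776999×0.3730 = 0.208048
  M+2: 0.55776999×0.6270 + 0.37814003×0.3730 = 0.490768
  M+4: 0.37814003×0.6270 + 0.06408999×0.3730 = 0.260999
  M+6: 0.06408999×0.6270 = 0.040184
Scale to base peak (0.490768) = 100: 42.39 : 100.00 : 53.18 : 8.19

42.39 : 100.00 : 53.18 : 8.19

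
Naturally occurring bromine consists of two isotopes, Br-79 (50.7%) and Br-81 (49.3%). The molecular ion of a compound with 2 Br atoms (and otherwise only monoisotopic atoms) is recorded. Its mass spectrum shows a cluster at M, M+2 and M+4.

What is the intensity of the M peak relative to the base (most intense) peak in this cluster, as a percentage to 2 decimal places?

51.42%

(0.507 + 0.493)^2 gives M 0.2570, M+2 0.4999, M+4 0.2430; the largest is M+2.
P(M+2) = C(2,1) × 0.507^1 × 0.493^1 = 2 × 0.5070 × 0.4930 = 0.499902 (base)
P(M) = C(2,0) × 0.507^2 × 0.493^0 = 1 × 0.257049 × 1.0000 = 0.257049
Relative intensity = 0.257049 / 0.499902 × 100 = 51.42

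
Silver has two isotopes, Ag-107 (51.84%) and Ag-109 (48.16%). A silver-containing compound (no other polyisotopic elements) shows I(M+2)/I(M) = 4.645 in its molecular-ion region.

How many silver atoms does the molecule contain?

The M+2/M ratio from n Ag atoms is n · q/p = n · 0.4816/0.5184.
n = 4.645 × 0.5184/0.4816 = 5.00 ≈ 5

5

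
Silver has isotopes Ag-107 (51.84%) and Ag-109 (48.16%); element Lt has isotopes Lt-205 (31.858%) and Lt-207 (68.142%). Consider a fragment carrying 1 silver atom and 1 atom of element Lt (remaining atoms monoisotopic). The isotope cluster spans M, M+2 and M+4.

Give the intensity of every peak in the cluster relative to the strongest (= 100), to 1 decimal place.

Silver pattern (n=1): 0.5184 : 0.4816
Element Lt pattern (n=1): 0.31858 : 0.68142
Convolve the two distributions (both contribute in 2-u steps):
  M: 0.5184×0.31858 = 0.165152
  M+2: 0.5184×0.68142 + 0.4816×0.31858 = 0.506676
  M+4: 0.4816×0.68142 = 0.328172
Scale to base peak (0.506676) = 100: 32.6 : 100.0 : 64.8

32.6 : 100.0 : 64.8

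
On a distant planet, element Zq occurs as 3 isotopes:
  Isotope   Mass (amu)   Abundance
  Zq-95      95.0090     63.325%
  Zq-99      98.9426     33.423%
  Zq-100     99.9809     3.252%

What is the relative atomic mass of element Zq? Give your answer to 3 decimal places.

Average mass = Σ (abundance × isotope mass) = 0.63325 × 95.0090 + 0.33423 × 98.9426 + 0.03252 × 99.9809
= 60.16445 + 33.06959 + 3.25138 = 96.48542 amu

96.485 amu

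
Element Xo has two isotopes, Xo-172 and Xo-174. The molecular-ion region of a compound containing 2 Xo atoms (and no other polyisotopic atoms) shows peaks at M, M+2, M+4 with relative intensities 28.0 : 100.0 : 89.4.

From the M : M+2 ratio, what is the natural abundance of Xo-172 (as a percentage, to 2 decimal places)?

35.90%

Let p = fractional abundance of Xo-172. I(M+2)/I(M) = [C(2,1)·p^1·(1−p)] / p^2 = 2·(1−p)/p = 100.0/28.0 = 3.5714
(1−p)/p = 3.5714/2 = 1.7857  ⇒  p = 1/(1 + 1.7857) = 0.3590
Xo-172: 35.90%, Xo-174: 64.10%.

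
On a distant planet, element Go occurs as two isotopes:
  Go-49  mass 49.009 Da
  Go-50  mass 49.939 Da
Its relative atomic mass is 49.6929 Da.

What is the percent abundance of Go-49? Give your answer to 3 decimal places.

Let x be the fractional abundance of Go-49; then Go-50 has abundance 1 − x.
49.009·x + 49.939·(1 − x) = 49.6929
(49.009 − 49.939)·x = 49.6929 − 49.939
x = -0.2461 / -0.930 = 0.26462 → 26.462% Go-49, 73.538% Go-50.

26.462%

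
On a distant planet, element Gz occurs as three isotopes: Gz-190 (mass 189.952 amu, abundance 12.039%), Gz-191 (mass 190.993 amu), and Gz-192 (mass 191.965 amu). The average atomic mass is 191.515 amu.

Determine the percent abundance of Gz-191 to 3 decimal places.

21.364%

The remaining 87.961% is split between Gz-191 (fraction x) and Gz-192 (fraction 0.87961 − x).
Substituting: 190.993x + 191.965(0.87961 − x) = 168.64667872
(190.993 − 191.965)x = -0.20765493  ⇒  x = 0.21364, y = 0.66597
Gz-191: 21.364%, Gz-192: 66.597%.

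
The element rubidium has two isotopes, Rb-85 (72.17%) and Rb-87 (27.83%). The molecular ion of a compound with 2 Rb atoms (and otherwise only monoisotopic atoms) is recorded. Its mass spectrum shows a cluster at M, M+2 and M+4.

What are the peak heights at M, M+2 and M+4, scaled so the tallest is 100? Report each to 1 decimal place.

The 2 Rb atoms are independent, so intensities follow the terms of (0.7217 + 0.2783)^2.
P(M) = 0.7217^2 = 0.520851
P(M+2) = 2 × 0.7217^1 × 0.2783^1 = 0.401698
P(M+4) = 0.2783^2 = 0.077451
The M peak is largest (0.520851); scaling to 100 gives 100.0 : 77.1 : 14.9.

100.0 : 77.1 : 14.9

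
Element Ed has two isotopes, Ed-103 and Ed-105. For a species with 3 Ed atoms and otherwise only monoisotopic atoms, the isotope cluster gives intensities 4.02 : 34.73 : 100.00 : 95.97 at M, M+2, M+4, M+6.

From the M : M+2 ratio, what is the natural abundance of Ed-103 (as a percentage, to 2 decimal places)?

25.77%

Let p = fractional abundance of Ed-103. I(M+2)/I(M) = [C(3,1)·p^2·(1−p)] / p^3 = 3·(1−p)/p = 34.73/4.02 = 8.6393
(1−p)/p = 8.6393/3 = 2.8798  ⇒  p = 1/(1 + 2.8798) = 0.2577
Ed-103: 25.77%, Ed-105: 74.23%.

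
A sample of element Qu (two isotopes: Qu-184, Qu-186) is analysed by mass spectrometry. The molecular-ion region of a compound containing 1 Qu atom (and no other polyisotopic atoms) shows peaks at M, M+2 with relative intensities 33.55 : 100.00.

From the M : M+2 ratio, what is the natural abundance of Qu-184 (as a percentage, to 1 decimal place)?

25.1%

If p is the fraction of Qu that is Qu-184, then I(M+2)/I(M) = [C(1,1)·p^0·(1−p)] / p^1 = 1·(1−p)/p = 100.00/33.55 = 2.9806
(1−p)/p = 2.9806/1 = 2.9806  ⇒  p = 1/(1 + 2.9806) = 0.2512
Qu-184: 25.1%, Qu-186: 74.9%.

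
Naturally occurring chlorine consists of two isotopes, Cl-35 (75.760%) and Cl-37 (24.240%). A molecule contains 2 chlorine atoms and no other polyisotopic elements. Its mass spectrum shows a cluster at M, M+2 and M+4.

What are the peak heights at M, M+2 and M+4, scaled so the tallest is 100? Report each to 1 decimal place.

Each Cl atom is independently Cl-35 (p = 0.75760) or Cl-37 (q = 0.24240); the cluster is the binomial expansion (p + q)^2.
P(M) = 0.75760^2 = 0.573958
P(M+2) = 2 × 0.75760^1 × 0.24240^1 = 0.367284
P(M+4) = 0.24240^2 = 0.058758
The M peak is largest (0.573958); scaling to 100 gives 100.0 : 64.0 : 10.2.

100.0 : 64.0 : 10.2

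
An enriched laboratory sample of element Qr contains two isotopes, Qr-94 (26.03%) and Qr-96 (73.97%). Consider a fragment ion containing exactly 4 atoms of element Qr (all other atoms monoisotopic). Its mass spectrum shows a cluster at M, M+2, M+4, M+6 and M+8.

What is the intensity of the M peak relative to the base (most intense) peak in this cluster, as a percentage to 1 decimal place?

1.1%

Binomial terms of (0.2603 + 0.7397)^4: M 0.0046, M+2 0.0522, M+4 0.2224, M+6 0.4214, M+8 0.2994 → M+6 is the base peak.
P(M+6) = C(4,3) × 0.2603^1 × 0.7397^3 = 4 × 0.2603 × 0.40473136 = 0.421406 (base)
P(M) = C(4,0) × 0.2603^4 × 0.7397^0 = 1 × 0.00459089 × 1.0000 = 0.004591
Relative intensity = 0.004591 / 0.421406 × 100 = 1.1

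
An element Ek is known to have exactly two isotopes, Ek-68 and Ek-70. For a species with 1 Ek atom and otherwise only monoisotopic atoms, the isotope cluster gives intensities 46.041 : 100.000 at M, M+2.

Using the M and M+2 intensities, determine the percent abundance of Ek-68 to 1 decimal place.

31.5%

Write p for the Ek-68 fraction. I(M+2)/I(M) = [C(1,1)·p^0·(1−p)] / p^1 = 1·(1−p)/p = 100.000/46.041 = 2.1720
(1−p)/p = 2.1720/1 = 2.1720  ⇒  p = 1/(1 + 2.1720) = 0.3153
Ek-68: 31.5%, Ek-70: 68.5%.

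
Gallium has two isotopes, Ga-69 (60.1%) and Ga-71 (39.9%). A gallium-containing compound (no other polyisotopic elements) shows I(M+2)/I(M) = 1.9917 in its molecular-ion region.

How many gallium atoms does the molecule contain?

With n Ga atoms, P(M+2)/P(M) = C(n,1)·p^(n−1)q / p^n = n·q/p = n · 0.399/0.601.
n = 1.9917 × 0.601/0.399 = 3.00 ≈ 3

3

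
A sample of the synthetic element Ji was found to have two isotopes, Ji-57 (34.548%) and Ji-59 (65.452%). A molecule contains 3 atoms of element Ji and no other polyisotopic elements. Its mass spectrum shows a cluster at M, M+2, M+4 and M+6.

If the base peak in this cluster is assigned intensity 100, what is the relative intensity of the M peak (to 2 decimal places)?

Term probabilities: M 0.0412, M+2 0.2344, M+4 0.4440, M+6 0.2804. Base peak = M+4.
P(M+4) = C(3,2) × 0.34548^1 × 0.65452^2 = 3 × 0.34548 × 0.42839643 = 0.444007 (base)
P(M) = C(3,0) × 0.34548^3 × 0.65452^0 = 1 × 0.04123526 × 1.0000 = 0.041235
Relative intensity = 0.041235 / 0.444007 × 100 = 9.29

9.29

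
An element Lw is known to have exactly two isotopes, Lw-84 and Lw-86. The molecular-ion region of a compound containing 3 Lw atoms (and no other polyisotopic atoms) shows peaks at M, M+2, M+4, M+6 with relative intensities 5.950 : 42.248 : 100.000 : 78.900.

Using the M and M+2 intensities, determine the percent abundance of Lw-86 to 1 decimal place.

Write p for the Lw-84 fraction. I(M+2)/I(M) = [C(3,1)·p^2·(1−p)] / p^3 = 3·(1−p)/p = 42.248/5.950 = 7.1005
(1−p)/p = 7.1005/3 = 2.3668  ⇒  p = 1/(1 + 2.3668) = 0.2970
Lw-84: 29.7%, Lw-86: 70.3%.

70.3%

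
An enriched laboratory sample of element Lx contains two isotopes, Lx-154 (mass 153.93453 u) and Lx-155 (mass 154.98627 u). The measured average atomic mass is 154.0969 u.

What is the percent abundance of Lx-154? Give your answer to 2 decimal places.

84.56%

Writing the weighted mean with unknown fraction x of Lx-154:
153.93453·x + 154.98627·(1 − x) = 154.0969
(153.93453 − 154.98627)·x = 154.0969 − 154.98627
x = -0.88937 / -1.05174 = 0.84562 → 84.56% Lx-154, 15.44% Lx-155.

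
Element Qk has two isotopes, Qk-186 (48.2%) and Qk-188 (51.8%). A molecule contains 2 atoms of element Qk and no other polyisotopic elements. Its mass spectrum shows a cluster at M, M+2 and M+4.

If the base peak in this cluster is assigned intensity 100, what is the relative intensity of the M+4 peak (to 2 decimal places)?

Term probabilities: M 0.2323, M+2 0.4994, M+4 0.2683. Base peak = M+2.
P(M+2) = C(2,1) × 0.482^1 × 0.518^1 = 2 × 0.4820 × 0.5180 = 0.499352 (base)
P(M+4) = C(2,2) × 0.482^0 × 0.518^2 = 1 × 1.0000 × 0.268324 = 0.268324
Relative intensity = 0.268324 / 0.499352 × 100 = 53.73

53.73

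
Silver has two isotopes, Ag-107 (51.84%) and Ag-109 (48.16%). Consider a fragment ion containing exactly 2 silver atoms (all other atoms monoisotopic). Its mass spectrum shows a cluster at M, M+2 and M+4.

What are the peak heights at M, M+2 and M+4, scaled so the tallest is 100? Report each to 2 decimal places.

Each Ag atom is independently Ag-107 (p = 0.5184) or Ag-109 (q = 0.4816); the cluster is the binomial expansion (p + q)^2.
P(M) = 0.5184^2 = 0.268739
P(M+2) = 2 × 0.5184^1 × 0.4816^1 = 0.499323
P(M+4) = 0.4816^2 = 0.231939
The M+2 peak is largest (0.499323); scaling to 100 gives 53.82 : 100.00 : 46.45.

53.82 : 100.00 : 46.45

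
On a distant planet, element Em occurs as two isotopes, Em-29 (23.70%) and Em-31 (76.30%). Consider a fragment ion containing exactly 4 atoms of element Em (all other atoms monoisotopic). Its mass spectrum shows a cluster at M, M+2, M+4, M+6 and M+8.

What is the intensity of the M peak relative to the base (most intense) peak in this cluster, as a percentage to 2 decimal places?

Term probabilities: M 0.0032, M+2 0.0406, M+4 0.1962, M+6 0.4211, M+8 0.3389. Base peak = M+6.
P(M+6) = C(4,3) × 0.2370^1 × 0.7630^3 = 4 × 0.2370 × 0.44419495 = 0.421097 (base)
P(M) = C(4,0) × 0.2370^4 × 0.7630^0 = 1 × 0.00315496 × 1.0000 = 0.003155
Relative intensity = 0.003155 / 0.421097 × 100 = 0.75

0.75%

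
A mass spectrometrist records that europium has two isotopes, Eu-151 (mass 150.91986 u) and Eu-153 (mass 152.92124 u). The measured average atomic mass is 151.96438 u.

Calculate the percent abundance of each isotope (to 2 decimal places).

Eu-151: 47.81%, Eu-153: 52.19%

Let x be the fractional abundance of Eu-151; then Eu-153 has abundance 1 − x.
150.91986·x + 152.92124·(1 − x) = 151.96438
(150.91986 − 152.92124)·x = 151.96438 − 152.92124
x = -0.95686 / -2.00138 = 0.47810 → 47.81% Eu-151, 52.19% Eu-153.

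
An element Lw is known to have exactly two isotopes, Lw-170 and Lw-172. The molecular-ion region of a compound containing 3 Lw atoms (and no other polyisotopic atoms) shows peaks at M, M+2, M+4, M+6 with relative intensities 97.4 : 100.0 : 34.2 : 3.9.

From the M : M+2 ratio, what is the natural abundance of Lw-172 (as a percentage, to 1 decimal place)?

If p is the fraction of Lw that is Lw-170, then I(M+2)/I(M) = [C(3,1)·p^2·(1−p)] / p^3 = 3·(1−p)/p = 100.0/97.4 = 1.0267
(1−p)/p = 1.0267/3 = 0.3422  ⇒  p = 1/(1 + 0.3422) = 0.7450
Lw-170: 74.5%, Lw-172: 25.5%.

25.5%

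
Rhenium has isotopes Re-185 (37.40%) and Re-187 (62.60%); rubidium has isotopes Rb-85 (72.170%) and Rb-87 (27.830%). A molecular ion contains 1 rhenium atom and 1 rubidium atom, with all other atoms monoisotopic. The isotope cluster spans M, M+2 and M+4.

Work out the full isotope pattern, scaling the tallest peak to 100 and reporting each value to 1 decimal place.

48.6 : 100.0 : 31.3

Rhenium pattern (n=1): 0.3740 : 0.6260
Rubidium pattern (n=1): 0.7217 : 0.2783
Convolve the two distributions (both contribute in 2-u steps):
  M: 0.3740×0.7217 = 0.269916
  M+2: 0.3740×0.2783 + 0.6260×0.7217 = 0.555868
  M+4: 0.6260×0.2783 = 0.174216
Scale to base peak (0.555868) = 100: 48.6 : 100.0 : 31.3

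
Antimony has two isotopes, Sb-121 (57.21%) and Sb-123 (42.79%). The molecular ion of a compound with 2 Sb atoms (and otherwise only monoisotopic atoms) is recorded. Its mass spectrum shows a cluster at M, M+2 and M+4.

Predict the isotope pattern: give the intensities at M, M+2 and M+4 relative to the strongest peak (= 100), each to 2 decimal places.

66.85 : 100.00 : 37.40

Expanding (0.5721 + 0.4279)^2:
P(M) = 0.5721^2 = 0.327298
P(M+2) = 2 × 0.5721^1 × 0.4279^1 = 0.489603
P(M+4) = 0.4279^2 = 0.183098
The M+2 peak is largest (0.489603); scaling to 100 gives 66.85 : 100.00 : 37.40.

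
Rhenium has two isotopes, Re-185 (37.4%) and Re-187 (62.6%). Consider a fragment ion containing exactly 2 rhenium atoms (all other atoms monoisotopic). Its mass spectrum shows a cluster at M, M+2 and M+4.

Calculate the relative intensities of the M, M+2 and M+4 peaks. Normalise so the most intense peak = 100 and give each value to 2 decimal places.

The 2 Re atoms are independent, so intensities follow the terms of (0.374 + 0.626)^2.
P(M) = 0.374^2 = 0.139876
P(M+2) = 2 × 0.374^1 × 0.626^1 = 0.468248
P(M+4) = 0.626^2 = 0.391876
The M+2 peak is largest (0.468248); scaling to 100 gives 29.87 : 100.00 : 83.69.

29.87 : 100.00 : 83.69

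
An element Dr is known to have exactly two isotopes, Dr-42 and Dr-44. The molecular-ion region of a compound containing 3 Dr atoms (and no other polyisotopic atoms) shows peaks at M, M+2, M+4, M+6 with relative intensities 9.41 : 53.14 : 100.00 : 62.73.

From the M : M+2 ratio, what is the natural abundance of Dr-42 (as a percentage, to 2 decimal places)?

If p is the fraction of Dr that is Dr-42, then I(M+2)/I(M) = [C(3,1)·p^2·(1−p)] / p^3 = 3·(1−p)/p = 53.14/9.41 = 5.6472
(1−p)/p = 5.6472/3 = 1.8824  ⇒  p = 1/(1 + 1.8824) = 0.3469
Dr-42: 34.69%, Dr-44: 65.31%.

34.69%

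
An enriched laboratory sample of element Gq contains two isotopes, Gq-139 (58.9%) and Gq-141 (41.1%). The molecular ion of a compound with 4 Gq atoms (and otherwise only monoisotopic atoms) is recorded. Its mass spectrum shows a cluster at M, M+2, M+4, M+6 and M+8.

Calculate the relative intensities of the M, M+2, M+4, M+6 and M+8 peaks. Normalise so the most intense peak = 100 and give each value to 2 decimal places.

Expanding (0.589 + 0.411)^4:
P(M) = 0.589^4 = 0.120354
P(M+2) = 4 × 0.589^3 × 0.411^1 = 0.335929
P(M+4) = 6 × 0.589^2 × 0.411^2 = 0.351613
P(M+6) = 4 × 0.589^1 × 0.411^3 = 0.163569
P(M+8) = 0.411^4 = 0.028534
The M+4 peak is largest (0.351613); scaling to 100 gives 34.23 : 95.54 : 100.00 : 46.52 : 8.12.

34.23 : 95.54 : 100.00 : 46.52 : 8.12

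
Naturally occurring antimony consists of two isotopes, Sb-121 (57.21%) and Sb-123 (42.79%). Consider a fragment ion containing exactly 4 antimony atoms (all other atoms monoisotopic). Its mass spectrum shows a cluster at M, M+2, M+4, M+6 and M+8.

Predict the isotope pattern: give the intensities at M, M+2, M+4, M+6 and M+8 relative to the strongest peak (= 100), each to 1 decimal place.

29.8 : 89.1 : 100.0 : 49.9 : 9.3

Expanding (0.5721 + 0.4279)^4:
P(M) = 0.5721^4 = 0.107124
P(M+2) = 4 × 0.5721^3 × 0.4279^1 = 0.320493
P(M+4) = 6 × 0.5721^2 × 0.4279^2 = 0.359567
P(M+6) = 4 × 0.5721^1 × 0.4279^3 = 0.179291
P(M+8) = 0.4279^4 = 0.033525
The M+4 peak is largest (0.359567); scaling to 100 gives 29.8 : 89.1 : 100.0 : 49.9 : 9.3.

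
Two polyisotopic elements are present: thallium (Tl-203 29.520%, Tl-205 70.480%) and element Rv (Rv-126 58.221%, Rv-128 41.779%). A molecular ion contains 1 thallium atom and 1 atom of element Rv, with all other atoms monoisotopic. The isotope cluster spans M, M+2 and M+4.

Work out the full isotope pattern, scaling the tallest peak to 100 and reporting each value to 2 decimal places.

32.20 : 100.00 : 55.18

Thallium pattern (n=1): 0.2952 : 0.7048
Element Rv pattern (n=1): 0.58221 : 0.41779
Convolve the two distributions (both contribute in 2-u steps):
  M: 0.2952×0.58221 = 0.171868
  M+2: 0.2952×0.41779 + 0.7048×0.58221 = 0.533673
  M+4: 0.7048×0.41779 = 0.294458
Scale to base peak (0.533673) = 100: 32.20 : 100.00 : 55.18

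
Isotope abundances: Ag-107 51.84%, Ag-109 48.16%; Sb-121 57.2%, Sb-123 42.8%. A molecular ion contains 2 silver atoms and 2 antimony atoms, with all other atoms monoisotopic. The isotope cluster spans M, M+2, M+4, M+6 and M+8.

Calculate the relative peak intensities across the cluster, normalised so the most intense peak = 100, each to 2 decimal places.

Silver pattern (n=2): 0.26873856 : 0.49932288 : 0.23193856
Antimony pattern (n=2): 0.327184 : 0.489632 : 0.183184
Convolve the two distributions (both contribute in 2-u steps):
  M: 0.26873856×0.327184 = 0.087927
  M+2: 0.26873856×0.489632 + 0.49932288×0.327184 = 0.294953
  M+4: 0.26873856×0.183184 + 0.49932288×0.489632 + 0.23193856×0.327184 = 0.369600
  M+6: 0.49932288×0.183184 + 0.23193856×0.489632 = 0.205033
  M+8: 0.23193856×0.183184 = 0.042487
Scale to base peak (0.369600) = 100: 23.79 : 79.80 : 100.00 : 55.47 : 11.50

23.79 : 79.80 : 100.00 : 55.47 : 11.50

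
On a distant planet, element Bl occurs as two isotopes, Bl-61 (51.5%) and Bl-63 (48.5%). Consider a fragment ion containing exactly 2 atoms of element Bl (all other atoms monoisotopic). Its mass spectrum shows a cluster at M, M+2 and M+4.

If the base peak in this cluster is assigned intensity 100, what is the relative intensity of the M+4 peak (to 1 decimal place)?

47.1

Term probabilities: M 0.2652, M+2 0.4995, M+4 0.2352. Base peak = M+2.
P(M+2) = C(2,1) × 0.515^1 × 0.485^1 = 2 × 0.5150 × 0.4850 = 0.499550 (base)
P(M+4) = C(2,2) × 0.515^0 × 0.485^2 = 1 × 1.0000 × 0.235225 = 0.235225
Relative intensity = 0.235225 / 0.499550 × 100 = 47.1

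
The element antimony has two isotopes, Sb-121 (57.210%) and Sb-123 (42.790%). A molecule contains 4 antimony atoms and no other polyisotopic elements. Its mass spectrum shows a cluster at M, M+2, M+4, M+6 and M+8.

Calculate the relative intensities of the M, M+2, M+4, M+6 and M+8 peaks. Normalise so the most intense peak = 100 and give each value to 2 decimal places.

29.79 : 89.13 : 100.00 : 49.86 : 9.32

The 4 Sb atoms are independent, so intensities follow the terms of (0.57210 + 0.42790)^4.
P(M) = 0.57210^4 = 0.107124
P(M+2) = 4 × 0.57210^3 × 0.42790^1 = 0.320493
P(M+4) = 6 × 0.57210^2 × 0.42790^2 = 0.359567
P(M+6) = 4 × 0.57210^1 × 0.42790^3 = 0.179291
P(M+8) = 0.42790^4 = 0.033525
The M+4 peak is largest (0.359567); scaling to 100 gives 29.79 : 89.13 : 100.00 : 49.86 : 9.32.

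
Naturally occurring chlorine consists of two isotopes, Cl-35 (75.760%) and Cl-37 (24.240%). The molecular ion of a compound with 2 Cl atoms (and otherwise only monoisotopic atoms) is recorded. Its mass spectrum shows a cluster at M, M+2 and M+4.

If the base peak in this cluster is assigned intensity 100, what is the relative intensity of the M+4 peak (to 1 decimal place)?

10.2

Term probabilities: M 0.5740, M+2 0.3673, M+4 0.0588. Base peak = M.
P(M) = C(2,0) × 0.75760^2 × 0.24240^0 = 1 × 0.57395776 × 1.0000 = 0.573958 (base)
P(M+4) = C(2,2) × 0.75760^0 × 0.24240^2 = 1 × 1.0000 × 0.05875776 = 0.058758
Relative intensity = 0.058758 / 0.573958 × 100 = 10.2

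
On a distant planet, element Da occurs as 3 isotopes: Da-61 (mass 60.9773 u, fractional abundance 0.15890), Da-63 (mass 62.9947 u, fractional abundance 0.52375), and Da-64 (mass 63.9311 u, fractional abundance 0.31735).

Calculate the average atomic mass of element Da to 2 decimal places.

62.97 u

Weight each isotope mass by its fractional abundance: 0.15890 × 60.9773 + 0.52375 × 62.9947 + 0.31735 × 63.9311
= 9.68929 + 32.99347 + 20.28853 = 62.97129 u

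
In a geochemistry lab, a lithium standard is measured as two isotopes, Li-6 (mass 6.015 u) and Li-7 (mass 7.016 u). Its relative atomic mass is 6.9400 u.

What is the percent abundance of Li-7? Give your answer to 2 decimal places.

Writing the weighted mean with unknown fraction x of Li-6:
6.015·x + 7.016·(1 − x) = 6.9400
(6.015 − 7.016)·x = 6.9400 − 7.016
x = -0.0760 / -1.001 = 0.07592 → 7.59% Li-6, 92.41% Li-7.

92.41%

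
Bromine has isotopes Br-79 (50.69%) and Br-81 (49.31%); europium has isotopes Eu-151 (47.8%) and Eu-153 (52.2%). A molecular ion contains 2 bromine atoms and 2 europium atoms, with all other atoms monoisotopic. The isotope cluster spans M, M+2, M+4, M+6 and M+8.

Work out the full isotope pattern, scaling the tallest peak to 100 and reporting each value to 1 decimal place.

15.7 : 64.6 : 100.0 : 68.7 : 17.7

Bromine pattern (n=2): 0.25694761 : 0.49990478 : 0.24314761
Europium pattern (n=2): 0.228484 : 0.499032 : 0.272484
Convolve the two distributions (both contribute in 2-u steps):
  M: 0.25694761×0.228484 = 0.058708
  M+2: 0.25694761×0.499032 + 0.49990478×0.228484 = 0.242445
  M+4: 0.25694761×0.272484 + 0.49990478×0.499032 + 0.24314761×0.228484 = 0.375038
  M+6: 0.49990478×0.272484 + 0.24314761×0.499032 = 0.257554
  M+8: 0.24314761×0.272484 = 0.066254
Scale to base peak (0.375038) = 100: 15.7 : 64.6 : 100.0 : 68.7 : 17.7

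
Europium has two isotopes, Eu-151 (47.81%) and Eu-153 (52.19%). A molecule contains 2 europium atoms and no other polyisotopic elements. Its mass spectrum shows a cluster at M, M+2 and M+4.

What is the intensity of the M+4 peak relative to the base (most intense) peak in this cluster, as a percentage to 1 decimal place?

(0.4781 + 0.5219)^2 gives M 0.2286, M+2 0.4990, M+4 0.2724; the largest is M+2.
P(M+2) = C(2,1) × 0.4781^1 × 0.5219^1 = 2 × 0.4781 × 0.5219 = 0.499041 (base)
P(M+4) = C(2,2) × 0.4781^0 × 0.5219^2 = 1 × 1.0000 × 0.27237961 = 0.272380
Relative intensity = 0.272380 / 0.499041 × 100 = 54.6

54.6%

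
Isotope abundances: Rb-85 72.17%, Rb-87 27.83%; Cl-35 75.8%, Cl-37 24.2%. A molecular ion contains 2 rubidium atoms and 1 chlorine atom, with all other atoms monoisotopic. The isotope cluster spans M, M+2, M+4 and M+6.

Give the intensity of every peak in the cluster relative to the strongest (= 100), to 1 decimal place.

Rubidium pattern (n=2): 0.52085089 : 0.40169822 : 0.07745089
Chlorine pattern (n=1): 0.7580 : 0.2420
Convolve the two distributions (both contribute in 2-u steps):
  M: 0.52085089×0.7580 = 0.394805
  M+2: 0.52085089×0.2420 + 0.40169822×0.7580 = 0.430533
  M+4: 0.40169822×0.2420 + 0.07745089×0.7580 = 0.155919
  M+6: 0.07745089×0.2420 = 0.018743
Scale to base peak (0.430533) = 100: 91.7 : 100.0 : 36.2 : 4.4

91.7 : 100.0 : 36.2 : 4.4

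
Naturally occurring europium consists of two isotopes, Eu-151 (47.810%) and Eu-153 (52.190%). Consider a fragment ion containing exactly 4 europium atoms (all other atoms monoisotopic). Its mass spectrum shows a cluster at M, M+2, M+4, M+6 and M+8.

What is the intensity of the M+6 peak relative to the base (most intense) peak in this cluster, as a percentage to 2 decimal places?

(0.47810 + 0.52190)^4 gives M 0.0522, M+2 0.2281, M+4 0.3736, M+6 0.2719, M+8 0.0742; the largest is M+4.
P(M+4) = C(4,2) × 0.47810^2 × 0.52190^2 = 6 × 0.22857961 × 0.27237961 = 0.373563 (base)
P(M+6) = C(4,3) × 0.47810^1 × 0.52190^3 = 4 × 0.4781 × 0.14215492 = 0.271857
Relative intensity = 0.271857 / 0.373563 × 100 = 72.77

72.77%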